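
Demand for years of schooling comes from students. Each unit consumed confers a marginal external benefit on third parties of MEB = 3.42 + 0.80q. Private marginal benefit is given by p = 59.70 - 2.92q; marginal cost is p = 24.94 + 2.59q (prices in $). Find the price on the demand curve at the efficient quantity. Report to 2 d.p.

Social marginal benefit = demand + MEB = 63.12 - 2.12q.
Set SMB = MC: 63.12 - 2.12q = 24.94 + 2.59q → q* = 8.1062.
Consumer price on the demand curve at q*: 59.70 − 2.92×8.1062 = 36.0299.

P = $36.03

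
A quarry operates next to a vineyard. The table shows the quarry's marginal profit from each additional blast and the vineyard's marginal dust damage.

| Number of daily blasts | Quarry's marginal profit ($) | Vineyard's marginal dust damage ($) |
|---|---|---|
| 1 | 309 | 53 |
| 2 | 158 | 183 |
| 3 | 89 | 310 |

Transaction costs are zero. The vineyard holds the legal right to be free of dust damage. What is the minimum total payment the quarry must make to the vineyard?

$53

Efficient level: marginal profit ≥ marginal dust damage through level 1, so k* = 1.
With the vineyard holding the right, the quarry must at least compensate total damage at k*: 53 = 53.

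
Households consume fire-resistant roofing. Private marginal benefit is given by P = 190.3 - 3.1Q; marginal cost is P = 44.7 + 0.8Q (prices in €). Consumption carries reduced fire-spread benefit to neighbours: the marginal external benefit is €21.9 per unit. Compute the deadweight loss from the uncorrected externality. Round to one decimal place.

DWL = €61.5

Market equilibrium (private): 44.7 + 0.8Q = 190.3 - 3.1Q → Q_m = 37.3333.
Social marginal benefit = demand + MEB = 212.2 - 3.1Q.
Set SMB = MC: 212.2 - 3.1Q = 44.7 + 0.8Q → Q* = 42.9487.
The loss is the area between SMB and MC from Q* to Q_m; with linear curves that's a triangle of height MEB(Q_m).
DWL = ½ × 5.6154 × 21.9000 = 61.4886.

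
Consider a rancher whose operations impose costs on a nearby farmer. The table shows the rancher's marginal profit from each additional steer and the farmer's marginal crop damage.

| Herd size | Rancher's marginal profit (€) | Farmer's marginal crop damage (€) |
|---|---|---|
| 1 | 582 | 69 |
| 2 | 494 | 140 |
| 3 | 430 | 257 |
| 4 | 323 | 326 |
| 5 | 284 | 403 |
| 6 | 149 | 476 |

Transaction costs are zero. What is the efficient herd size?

3

Bargaining reaches the level where marginal profit last exceeds marginal crop damage.
That holds through level 3 (430 ≥ 257) but not at 4 (323 < 326).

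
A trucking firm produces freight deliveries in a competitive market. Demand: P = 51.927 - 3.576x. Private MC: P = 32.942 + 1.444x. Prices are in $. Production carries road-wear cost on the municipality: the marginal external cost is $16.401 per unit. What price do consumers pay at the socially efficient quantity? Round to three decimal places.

P = $50.086

Social marginal cost = private MC + MEC = 49.343 + 1.444x.
Set SMC = demand: 49.343 + 1.444x = 51.927 - 3.576x → x* = 0.5147.
Consumer price on the demand curve at x*: 51.927 − 3.576×0.5147 = 50.0864.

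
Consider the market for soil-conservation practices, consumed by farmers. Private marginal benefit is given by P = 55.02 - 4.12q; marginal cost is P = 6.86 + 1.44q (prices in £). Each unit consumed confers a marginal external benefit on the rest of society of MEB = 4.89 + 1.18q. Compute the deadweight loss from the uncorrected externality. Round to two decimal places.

Market equilibrium (private): 6.86 + 1.44q = 55.02 - 4.12q → q_m = 8.6619.
Social marginal benefit = demand + MEB = 59.91 - 2.94q.
Set SMB = MC: 59.91 - 2.94q = 6.86 + 1.44q → q* = 12.1119.
Height of the DWL triangle at q_m is SMB(q_m) − MC(q_m) = MEB(q_m) = 15.1110.
DWL = ½ × 3.4500 × 15.1110 = 26.0665.

DWL = £26.07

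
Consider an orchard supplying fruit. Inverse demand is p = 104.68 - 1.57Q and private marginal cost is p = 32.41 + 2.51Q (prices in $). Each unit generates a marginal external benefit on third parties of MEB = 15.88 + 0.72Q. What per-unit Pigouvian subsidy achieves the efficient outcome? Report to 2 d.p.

subsidy = $34.77 per unit

Social marginal cost = private MC − MEB = 16.53 + 1.79Q.
Set SMC = demand: 16.53 + 1.79Q = 104.68 - 1.57Q → Q* = 26.2351.
The Pigouvian subsidy equals MEB at Q*: 15.88 + 0.72×26.2351 = 34.7693.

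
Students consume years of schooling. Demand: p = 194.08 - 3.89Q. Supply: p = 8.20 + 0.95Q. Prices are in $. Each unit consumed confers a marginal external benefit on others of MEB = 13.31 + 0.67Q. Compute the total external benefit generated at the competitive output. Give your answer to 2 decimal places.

$1005.28

Market equilibrium (private): 8.20 + 0.95Q = 194.08 - 3.89Q → Q_m = 38.4050.
Total external benefit = ∫₀^{Q_m} (13.31 + 0.67Q) dQ = 13.31×38.4050 + ½×0.67×38.4050² = 1005.2768.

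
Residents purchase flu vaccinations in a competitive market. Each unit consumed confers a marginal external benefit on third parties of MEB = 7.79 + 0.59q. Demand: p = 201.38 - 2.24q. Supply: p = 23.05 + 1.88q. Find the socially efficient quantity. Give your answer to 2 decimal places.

Social marginal benefit = demand + MEB = 209.17 - 1.65q.
Set SMB = MC: 209.17 - 1.65q = 23.05 + 1.88q → q* = 52.7252.

q* = 52.73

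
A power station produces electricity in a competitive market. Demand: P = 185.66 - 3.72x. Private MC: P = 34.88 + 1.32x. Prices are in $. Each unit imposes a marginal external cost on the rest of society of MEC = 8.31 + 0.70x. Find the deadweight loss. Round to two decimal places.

Market equilibrium (private): 34.88 + 1.32x = 185.66 - 3.72x → x_m = 29.9167.
Social marginal cost = private MC + MEC = 43.19 + 2.02x.
Set SMC = demand: 43.19 + 2.02x = 185.66 - 3.72x → x* = 24.8206.
Between x* and x_m the wedge SMC − demand runs linearly from 0 to MEC(x_m), so the loss is a triangle.
DWL = ½ × 5.0961 × 29.2517 = 74.5348.

DWL = $74.53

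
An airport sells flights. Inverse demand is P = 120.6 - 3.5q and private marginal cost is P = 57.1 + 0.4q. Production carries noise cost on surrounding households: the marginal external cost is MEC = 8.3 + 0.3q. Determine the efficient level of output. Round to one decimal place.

q* = 13.1

Social marginal cost = private MC + MEC = 65.4 + 0.7q.
Set SMC = demand: 65.4 + 0.7q = 120.6 - 3.5q → q* = 13.1429.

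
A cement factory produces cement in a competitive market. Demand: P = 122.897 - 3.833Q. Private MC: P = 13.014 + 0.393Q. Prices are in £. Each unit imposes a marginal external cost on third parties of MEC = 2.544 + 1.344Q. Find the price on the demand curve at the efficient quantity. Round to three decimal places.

P = £49.032

Social marginal cost = private MC + MEC = 15.558 + 1.737Q.
Set SMC = demand: 15.558 + 1.737Q = 122.897 - 3.833Q → Q* = 19.2709.
Consumer price on the demand curve at Q*: 122.897 − 3.833×19.2709 = 49.0316.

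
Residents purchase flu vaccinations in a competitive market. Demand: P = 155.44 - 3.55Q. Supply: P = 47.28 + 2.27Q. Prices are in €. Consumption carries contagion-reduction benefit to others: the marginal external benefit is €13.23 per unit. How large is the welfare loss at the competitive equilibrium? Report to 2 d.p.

Market equilibrium (private): 47.28 + 2.27Q = 155.44 - 3.55Q → Q_m = 18.5842.
Social marginal benefit = demand + MEB = 168.67 - 3.55Q.
Set SMB = MC: 168.67 - 3.55Q = 47.28 + 2.27Q → Q* = 20.8574.
The loss is the area between SMB and MC from Q* to Q_m; with linear curves that's a triangle of height MEB(Q_m).
DWL = ½ × 2.2732 × 13.2300 = 15.0372.

DWL = €15.04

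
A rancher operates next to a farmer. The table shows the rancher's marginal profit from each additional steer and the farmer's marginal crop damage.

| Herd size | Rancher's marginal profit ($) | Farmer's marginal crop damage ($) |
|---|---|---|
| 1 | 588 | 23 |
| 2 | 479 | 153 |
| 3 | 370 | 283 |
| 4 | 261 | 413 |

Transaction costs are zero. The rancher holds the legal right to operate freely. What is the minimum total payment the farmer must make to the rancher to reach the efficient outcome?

$261

Left alone the rancher would choose level 4 (marginal profit stays positive).
Efficient level: k* = 3 (marginal profit ≥ marginal crop damage through 3).
The farmer must at least cover the rancher's forgone profit from cutting 4→3: 261 = 261.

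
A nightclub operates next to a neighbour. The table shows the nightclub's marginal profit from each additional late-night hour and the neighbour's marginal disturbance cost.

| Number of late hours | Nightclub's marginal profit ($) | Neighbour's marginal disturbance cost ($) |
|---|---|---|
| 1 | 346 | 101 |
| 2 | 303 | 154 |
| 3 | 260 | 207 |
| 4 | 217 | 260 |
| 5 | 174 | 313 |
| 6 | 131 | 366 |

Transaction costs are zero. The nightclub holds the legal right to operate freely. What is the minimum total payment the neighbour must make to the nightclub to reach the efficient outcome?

Left alone the nightclub would choose level 6 (marginal profit stays positive).
Efficient level: k* = 3 (marginal profit ≥ marginal disturbance cost through 3).
The neighbour must at least cover the nightclub's forgone profit from cutting 6→3: 217 + 174 + 131 = 522.

$522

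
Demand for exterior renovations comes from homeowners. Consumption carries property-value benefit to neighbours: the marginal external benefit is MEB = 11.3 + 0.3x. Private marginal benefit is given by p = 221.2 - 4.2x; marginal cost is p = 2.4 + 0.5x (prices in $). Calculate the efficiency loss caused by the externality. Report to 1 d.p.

DWL = $72.5

Market equilibrium (private): 2.4 + 0.5x = 221.2 - 4.2x → x_m = 46.5532.
Social marginal benefit = demand + MEB = 232.5 - 3.9x.
Set SMB = MC: 232.5 - 3.9x = 2.4 + 0.5x → x* = 52.2955.
Height of the DWL triangle at x_m is SMB(x_m) − MC(x_m) = MEB(x_m) = 25.2660.
DWL = ½ × 5.7423 × 25.2660 = 72.5425.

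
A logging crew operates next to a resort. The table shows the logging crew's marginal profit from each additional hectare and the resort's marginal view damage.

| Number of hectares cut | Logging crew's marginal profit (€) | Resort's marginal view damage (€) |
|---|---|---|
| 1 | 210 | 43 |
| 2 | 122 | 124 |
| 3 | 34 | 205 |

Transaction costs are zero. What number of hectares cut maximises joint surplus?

1

Bargaining reaches the level where marginal profit last exceeds marginal view damage.
That holds through level 1 (210 ≥ 43) but not at 2 (122 < 124).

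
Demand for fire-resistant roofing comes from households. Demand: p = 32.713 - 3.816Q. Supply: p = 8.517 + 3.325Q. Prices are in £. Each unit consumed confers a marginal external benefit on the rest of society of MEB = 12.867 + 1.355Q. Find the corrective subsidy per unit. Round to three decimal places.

subsidy = £21.547 per unit

Social marginal benefit = demand + MEB = 45.580 - 2.461Q.
Set SMB = MC: 45.580 - 2.461Q = 8.517 + 3.325Q → Q* = 6.4056.
The Pigouvian subsidy equals MEB at Q*: 12.867 + 1.355×6.4056 = 21.5466.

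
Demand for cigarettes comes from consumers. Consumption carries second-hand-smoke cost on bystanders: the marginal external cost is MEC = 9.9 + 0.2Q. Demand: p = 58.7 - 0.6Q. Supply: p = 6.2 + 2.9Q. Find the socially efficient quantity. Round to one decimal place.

Q* = 11.5

Social marginal benefit = demand − MEC = 48.8 - 0.8Q.
Set SMB = MC: 48.8 - 0.8Q = 6.2 + 2.9Q → Q* = 11.5135.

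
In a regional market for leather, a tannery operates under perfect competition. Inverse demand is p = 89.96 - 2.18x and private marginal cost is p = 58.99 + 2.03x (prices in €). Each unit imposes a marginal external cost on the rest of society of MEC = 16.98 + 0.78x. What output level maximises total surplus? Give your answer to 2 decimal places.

Social marginal cost = private MC + MEC = 75.97 + 2.81x.
Set SMC = demand: 75.97 + 2.81x = 89.96 - 2.18x → x* = 2.8036.

x* = 2.80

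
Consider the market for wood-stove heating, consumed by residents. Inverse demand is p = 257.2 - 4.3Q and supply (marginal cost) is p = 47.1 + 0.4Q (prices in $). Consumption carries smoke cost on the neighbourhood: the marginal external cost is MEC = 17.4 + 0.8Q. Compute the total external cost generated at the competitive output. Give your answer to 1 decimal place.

Market equilibrium (private): 47.1 + 0.4Q = 257.2 - 4.3Q → Q_m = 44.7021.
Total external cost = ∫₀^{Q_m} (17.4 + 0.8Q) dQ = 17.4×44.7021 + ½×0.8×44.7021² = 1577.1276.

$1577.1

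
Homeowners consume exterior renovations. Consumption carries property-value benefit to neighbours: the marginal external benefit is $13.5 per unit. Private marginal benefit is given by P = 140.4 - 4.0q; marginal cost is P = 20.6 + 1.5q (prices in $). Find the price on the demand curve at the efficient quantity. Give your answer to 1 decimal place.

Social marginal benefit = demand + MEB = 153.9 - 4.0q.
Set SMB = MC: 153.9 - 4.0q = 20.6 + 1.5q → q* = 24.2364.
Consumer price on the demand curve at q*: 140.4 − 4.0×24.2364 = 43.4544.

P = $43.5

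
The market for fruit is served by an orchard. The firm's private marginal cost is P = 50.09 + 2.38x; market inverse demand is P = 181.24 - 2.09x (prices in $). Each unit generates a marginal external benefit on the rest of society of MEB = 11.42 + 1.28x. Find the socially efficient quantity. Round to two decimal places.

Social marginal cost = private MC − MEB = 38.67 + 1.10x.
Set SMC = demand: 38.67 + 1.10x = 181.24 - 2.09x → x* = 44.6928.

x* = 44.69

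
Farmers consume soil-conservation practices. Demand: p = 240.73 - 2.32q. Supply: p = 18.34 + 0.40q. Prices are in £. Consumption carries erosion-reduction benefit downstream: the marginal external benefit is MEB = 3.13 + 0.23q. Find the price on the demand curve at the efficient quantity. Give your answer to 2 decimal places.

Social marginal benefit = demand + MEB = 243.86 - 2.09q.
Set SMB = MC: 243.86 - 2.09q = 18.34 + 0.40q → q* = 90.5703.
Consumer price on the demand curve at q*: 240.73 − 2.32×90.5703 = 30.6069.

P = £30.61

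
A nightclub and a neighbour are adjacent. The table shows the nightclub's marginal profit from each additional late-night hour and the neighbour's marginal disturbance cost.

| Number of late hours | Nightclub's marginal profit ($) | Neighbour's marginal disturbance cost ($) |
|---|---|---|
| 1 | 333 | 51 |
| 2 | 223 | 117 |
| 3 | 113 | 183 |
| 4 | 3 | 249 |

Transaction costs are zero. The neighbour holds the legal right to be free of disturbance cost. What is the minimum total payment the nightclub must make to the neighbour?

$168

Efficient level: marginal profit ≥ marginal disturbance cost through level 2, so k* = 2.
With the neighbour holding the right, the nightclub must at least compensate total damage at k*: 51 + 117 = 168.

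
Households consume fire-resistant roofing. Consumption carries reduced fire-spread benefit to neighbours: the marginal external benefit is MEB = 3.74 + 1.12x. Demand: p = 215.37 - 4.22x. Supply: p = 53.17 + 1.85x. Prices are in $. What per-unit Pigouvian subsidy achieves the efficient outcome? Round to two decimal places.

Social marginal benefit = demand + MEB = 219.11 - 3.10x.
Set SMB = MC: 219.11 - 3.10x = 53.17 + 1.85x → x* = 33.5232.
The Pigouvian subsidy equals MEB at x*: 3.74 + 1.12×33.5232 = 41.2860.

subsidy = $41.29 per unit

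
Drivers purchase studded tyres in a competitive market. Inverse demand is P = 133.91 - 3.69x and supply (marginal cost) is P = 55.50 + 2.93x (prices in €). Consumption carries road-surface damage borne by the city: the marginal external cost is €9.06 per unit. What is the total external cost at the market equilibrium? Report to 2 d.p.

Market equilibrium (private): 55.50 + 2.93x = 133.91 - 3.69x → x_m = 11.8444.
Total external cost = MEC × x_m = 9.06 × 11.8444 = 107.3103.

€107.31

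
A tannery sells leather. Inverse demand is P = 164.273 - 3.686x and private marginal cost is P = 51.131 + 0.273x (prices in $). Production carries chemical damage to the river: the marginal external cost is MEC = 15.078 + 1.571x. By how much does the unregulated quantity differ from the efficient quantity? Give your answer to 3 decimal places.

Market equilibrium (private): 51.131 + 0.273x = 164.273 - 3.686x → x_m = 28.5784.
Social marginal cost = private MC + MEC = 66.209 + 1.844x.
Set SMC = demand: 66.209 + 1.844x = 164.273 - 3.686x → x* = 17.7331.
Gap = |28.5784 − 17.7331| = 10.8453.

10.845 units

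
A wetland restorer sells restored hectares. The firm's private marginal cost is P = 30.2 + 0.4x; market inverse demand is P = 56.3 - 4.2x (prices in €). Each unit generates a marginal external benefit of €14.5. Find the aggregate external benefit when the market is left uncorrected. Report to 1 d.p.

Market equilibrium (private): 30.2 + 0.4x = 56.3 - 4.2x → x_m = 5.6739.
Total external benefit = MEB × x_m = 14.5 × 5.6739 = 82.2716.

€82.3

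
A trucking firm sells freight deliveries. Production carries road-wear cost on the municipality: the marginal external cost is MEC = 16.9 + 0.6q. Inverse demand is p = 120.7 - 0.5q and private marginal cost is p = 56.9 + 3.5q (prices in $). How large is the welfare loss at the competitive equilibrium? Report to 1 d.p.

DWL = $76.2

Market equilibrium (private): 56.9 + 3.5q = 120.7 - 0.5q → q_m = 15.9500.
Social marginal cost = private MC + MEC = 73.8 + 4.1q.
Set SMC = demand: 73.8 + 4.1q = 120.7 - 0.5q → q* = 10.1957.
The welfare-loss triangle has base |q_m − q*| and height MEC(q_m) (the vertical gap between SMC and demand is zero at q* and MEC at q_m).
DWL = ½ × 5.7543 × 26.4700 = 76.1582.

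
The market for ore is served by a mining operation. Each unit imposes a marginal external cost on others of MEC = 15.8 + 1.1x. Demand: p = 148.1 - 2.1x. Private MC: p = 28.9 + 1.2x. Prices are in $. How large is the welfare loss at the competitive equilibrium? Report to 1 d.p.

Market equilibrium (private): 28.9 + 1.2x = 148.1 - 2.1x → x_m = 36.1212.
Social marginal cost = private MC + MEC = 44.7 + 2.3x.
Set SMC = demand: 44.7 + 2.3x = 148.1 - 2.1x → x* = 23.5000.
The welfare-loss triangle has base |x_m − x*| and height MEC(x_m) (the vertical gap between SMC and demand is zero at x* and MEC at x_m).
DWL = ½ × 12.6212 × 55.5333 = 350.4484.

DWL = $350.4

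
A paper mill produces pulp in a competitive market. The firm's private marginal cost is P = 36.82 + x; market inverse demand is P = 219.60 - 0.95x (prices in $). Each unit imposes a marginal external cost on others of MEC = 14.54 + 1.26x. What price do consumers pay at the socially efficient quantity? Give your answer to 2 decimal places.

P = $169.81

Social marginal cost = private MC + MEC = 51.36 + 2.26x.
Set SMC = demand: 51.36 + 2.26x = 219.60 - 0.95x → x* = 52.4112.
Consumer price on the demand curve at x*: 219.60 − 0.95×52.4112 = 169.8094.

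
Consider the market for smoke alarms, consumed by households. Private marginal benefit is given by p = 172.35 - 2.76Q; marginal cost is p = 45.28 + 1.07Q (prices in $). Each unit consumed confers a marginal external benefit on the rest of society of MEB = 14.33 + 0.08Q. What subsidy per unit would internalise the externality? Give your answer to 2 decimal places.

subsidy = $17.35 per unit

Social marginal benefit = demand + MEB = 186.68 - 2.68Q.
Set SMB = MC: 186.68 - 2.68Q = 45.28 + 1.07Q → Q* = 37.7067.
The Pigouvian subsidy equals MEB at Q*: 14.33 + 0.08×37.7067 = 17.3465.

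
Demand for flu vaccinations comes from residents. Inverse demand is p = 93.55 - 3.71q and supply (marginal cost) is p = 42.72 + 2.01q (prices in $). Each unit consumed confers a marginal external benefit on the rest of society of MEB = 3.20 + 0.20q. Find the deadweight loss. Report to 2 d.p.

DWL = $2.24

Market equilibrium (private): 42.72 + 2.01q = 93.55 - 3.71q → q_m = 8.8864.
Social marginal benefit = demand + MEB = 96.75 - 3.51q.
Set SMB = MC: 96.75 - 3.51q = 42.72 + 2.01q → q* = 9.7880.
The welfare-loss triangle has base |q_m − q*| and height MEB(q_m) (the vertical gap between SMB and MC is zero at q* and MEB at q_m).
DWL = ½ × 0.9016 × 4.9773 = 2.2438.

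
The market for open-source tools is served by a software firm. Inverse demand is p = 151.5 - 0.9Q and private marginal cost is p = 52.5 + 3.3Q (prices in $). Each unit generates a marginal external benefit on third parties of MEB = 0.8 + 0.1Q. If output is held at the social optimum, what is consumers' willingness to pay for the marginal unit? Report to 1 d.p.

Social marginal cost = private MC − MEB = 51.7 + 3.2Q.
Set SMC = demand: 51.7 + 3.2Q = 151.5 - 0.9Q → Q* = 24.3415.
Consumer price on the demand curve at Q*: 151.5 − 0.9×24.3415 = 129.5927.

P = $129.6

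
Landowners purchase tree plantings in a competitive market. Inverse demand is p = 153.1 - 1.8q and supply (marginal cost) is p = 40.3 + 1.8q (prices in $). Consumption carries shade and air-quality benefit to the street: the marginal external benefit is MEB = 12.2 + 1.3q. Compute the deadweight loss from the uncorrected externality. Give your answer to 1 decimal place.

DWL = $609.1

Market equilibrium (private): 40.3 + 1.8q = 153.1 - 1.8q → q_m = 31.3333.
Social marginal benefit = demand + MEB = 165.3 - 0.5q.
Set SMB = MC: 165.3 - 0.5q = 40.3 + 1.8q → q* = 54.3478.
The welfare-loss triangle has base |q_m − q*| and height MEB(q_m) (the vertical gap between SMB and MC is zero at q* and MEB at q_m).
DWL = ½ × 23.0145 × 52.9333 = 609.1167.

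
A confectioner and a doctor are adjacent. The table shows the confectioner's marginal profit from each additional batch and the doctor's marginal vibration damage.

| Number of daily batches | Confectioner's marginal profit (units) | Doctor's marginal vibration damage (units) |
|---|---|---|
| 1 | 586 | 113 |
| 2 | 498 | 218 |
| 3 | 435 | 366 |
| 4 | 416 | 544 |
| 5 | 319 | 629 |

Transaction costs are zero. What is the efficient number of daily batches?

Bargaining reaches the level where marginal profit last exceeds marginal vibration damage.
That holds through level 3 (435 ≥ 366) but not at 4 (416 < 544).

3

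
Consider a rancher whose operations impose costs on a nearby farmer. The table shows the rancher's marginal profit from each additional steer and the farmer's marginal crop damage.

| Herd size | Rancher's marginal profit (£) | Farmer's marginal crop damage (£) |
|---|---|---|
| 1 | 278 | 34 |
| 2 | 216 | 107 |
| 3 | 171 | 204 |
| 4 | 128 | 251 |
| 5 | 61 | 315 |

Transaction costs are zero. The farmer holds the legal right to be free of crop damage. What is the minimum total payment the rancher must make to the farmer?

£141

Efficient level: marginal profit ≥ marginal crop damage through level 2, so k* = 2.
With the farmer holding the right, the rancher must at least compensate total damage at k*: 34 + 107 = 141.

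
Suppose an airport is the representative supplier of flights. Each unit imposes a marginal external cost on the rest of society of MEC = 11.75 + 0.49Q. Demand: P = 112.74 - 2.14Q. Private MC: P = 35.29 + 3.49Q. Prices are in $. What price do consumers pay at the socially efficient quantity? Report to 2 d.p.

P = $89.77

Social marginal cost = private MC + MEC = 47.04 + 3.98Q.
Set SMC = demand: 47.04 + 3.98Q = 112.74 - 2.14Q → Q* = 10.7353.
Consumer price on the demand curve at Q*: 112.74 − 2.14×10.7353 = 89.7665.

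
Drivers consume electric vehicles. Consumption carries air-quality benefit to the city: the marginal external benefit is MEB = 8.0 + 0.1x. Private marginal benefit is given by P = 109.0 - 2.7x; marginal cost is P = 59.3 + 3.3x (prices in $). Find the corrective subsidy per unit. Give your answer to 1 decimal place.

subsidy = $9.0 per unit

Social marginal benefit = demand + MEB = 117.0 - 2.6x.
Set SMB = MC: 117.0 - 2.6x = 59.3 + 3.3x → x* = 9.7797.
The Pigouvian subsidy equals MEB at x*: 8.0 + 0.1×9.7797 = 8.9780.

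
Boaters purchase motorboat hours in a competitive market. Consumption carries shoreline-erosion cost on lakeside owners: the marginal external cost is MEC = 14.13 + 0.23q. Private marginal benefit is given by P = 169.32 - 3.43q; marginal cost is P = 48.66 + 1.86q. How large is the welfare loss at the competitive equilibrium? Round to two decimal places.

DWL = 34.01

Market equilibrium (private): 48.66 + 1.86q = 169.32 - 3.43q → q_m = 22.8091.
Social marginal benefit = demand − MEC = 155.19 - 3.66q.
Set SMB = MC: 155.19 - 3.66q = 48.66 + 1.86q → q* = 19.2989.
The welfare-loss triangle has base |q_m − q*| and height MEC(q_m) (the vertical gap between SMB and MC is zero at q* and MEC at q_m).
DWL = ½ × 3.5102 × 19.3761 = 34.0070.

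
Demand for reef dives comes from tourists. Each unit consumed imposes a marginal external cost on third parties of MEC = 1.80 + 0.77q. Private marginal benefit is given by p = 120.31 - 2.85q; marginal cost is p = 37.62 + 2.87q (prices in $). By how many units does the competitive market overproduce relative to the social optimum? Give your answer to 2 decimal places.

Market equilibrium (private): 37.62 + 2.87q = 120.31 - 2.85q → q_m = 14.4563.
Social marginal benefit = demand − MEC = 118.51 - 3.62q.
Set SMB = MC: 118.51 - 3.62q = 37.62 + 2.87q → q* = 12.4638.
Gap = |14.4563 − 12.4638| = 1.9925.

1.99 units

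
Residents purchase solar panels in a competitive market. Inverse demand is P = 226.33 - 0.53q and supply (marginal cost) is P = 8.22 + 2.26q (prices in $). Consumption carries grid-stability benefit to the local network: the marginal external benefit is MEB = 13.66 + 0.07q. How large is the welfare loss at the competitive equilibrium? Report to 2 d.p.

Market equilibrium (private): 8.22 + 2.26q = 226.33 - 0.53q → q_m = 78.1756.
Social marginal benefit = demand + MEB = 239.99 - 0.46q.
Set SMB = MC: 239.99 - 0.46q = 8.22 + 2.26q → q* = 85.2096.
Height of the DWL triangle at q_m is SMB(q_m) − MC(q_m) = MEB(q_m) = 19.1323.
DWL = ½ × 7.0340 × 19.1323 = 67.2883.

DWL = $67.29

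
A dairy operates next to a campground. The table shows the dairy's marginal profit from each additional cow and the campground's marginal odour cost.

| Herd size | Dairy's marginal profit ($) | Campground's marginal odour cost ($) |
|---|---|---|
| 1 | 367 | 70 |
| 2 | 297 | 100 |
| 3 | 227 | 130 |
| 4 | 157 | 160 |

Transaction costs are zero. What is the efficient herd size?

Bargaining reaches the level where marginal profit last exceeds marginal odour cost.
That holds through level 3 (227 ≥ 130) but not at 4 (157 < 160).

3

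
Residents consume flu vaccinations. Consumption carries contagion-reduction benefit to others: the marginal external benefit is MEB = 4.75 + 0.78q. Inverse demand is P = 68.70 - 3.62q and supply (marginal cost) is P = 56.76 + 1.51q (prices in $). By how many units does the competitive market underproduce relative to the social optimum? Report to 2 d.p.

Market equilibrium (private): 56.76 + 1.51q = 68.70 - 3.62q → q_m = 2.3275.
Social marginal benefit = demand + MEB = 73.45 - 2.84q.
Set SMB = MC: 73.45 - 2.84q = 56.76 + 1.51q → q* = 3.8368.
Gap = |2.3275 − 3.8368| = 1.5093.

1.51 units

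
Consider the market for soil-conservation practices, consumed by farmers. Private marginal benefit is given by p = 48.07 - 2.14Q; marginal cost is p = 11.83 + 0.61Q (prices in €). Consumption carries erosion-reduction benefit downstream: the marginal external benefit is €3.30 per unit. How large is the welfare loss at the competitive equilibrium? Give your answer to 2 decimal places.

DWL = €1.98

Market equilibrium (private): 11.83 + 0.61Q = 48.07 - 2.14Q → Q_m = 13.1782.
Social marginal benefit = demand + MEB = 51.37 - 2.14Q.
Set SMB = MC: 51.37 - 2.14Q = 11.83 + 0.61Q → Q* = 14.3782.
The welfare-loss triangle has base |Q_m − Q*| and height MEB(Q_m) (the vertical gap between SMB and MC is zero at Q* and MEB at Q_m).
DWL = ½ × 1.2000 × 3.3000 = 1.9800.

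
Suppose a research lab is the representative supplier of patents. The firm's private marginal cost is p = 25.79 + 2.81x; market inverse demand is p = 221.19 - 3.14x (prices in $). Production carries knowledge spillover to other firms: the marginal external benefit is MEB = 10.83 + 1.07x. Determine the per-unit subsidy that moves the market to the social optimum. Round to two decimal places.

Social marginal cost = private MC − MEB = 14.96 + 1.74x.
Set SMC = demand: 14.96 + 1.74x = 221.19 - 3.14x → x* = 42.2602.
The Pigouvian subsidy equals MEB at x*: 10.83 + 1.07×42.2602 = 56.0484.

subsidy = $56.05 per unit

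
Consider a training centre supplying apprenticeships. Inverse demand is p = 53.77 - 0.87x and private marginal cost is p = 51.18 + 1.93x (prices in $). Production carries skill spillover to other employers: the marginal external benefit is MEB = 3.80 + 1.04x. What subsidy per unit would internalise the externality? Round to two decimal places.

Social marginal cost = private MC − MEB = 47.38 + 0.89x.
Set SMC = demand: 47.38 + 0.89x = 53.77 - 0.87x → x* = 3.6307.
The Pigouvian subsidy equals MEB at x*: 3.80 + 1.04×3.6307 = 7.5759.

subsidy = $7.58 per unit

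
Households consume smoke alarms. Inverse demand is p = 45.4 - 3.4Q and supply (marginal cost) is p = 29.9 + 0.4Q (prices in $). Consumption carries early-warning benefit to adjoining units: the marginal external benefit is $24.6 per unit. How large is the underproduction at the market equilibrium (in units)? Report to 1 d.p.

Market equilibrium (private): 29.9 + 0.4Q = 45.4 - 3.4Q → Q_m = 4.0789.
Social marginal benefit = demand + MEB = 70.0 - 3.4Q.
Set SMB = MC: 70.0 - 3.4Q = 29.9 + 0.4Q → Q* = 10.5526.
Gap = |4.0789 − 10.5526| = 6.4737.

6.5 units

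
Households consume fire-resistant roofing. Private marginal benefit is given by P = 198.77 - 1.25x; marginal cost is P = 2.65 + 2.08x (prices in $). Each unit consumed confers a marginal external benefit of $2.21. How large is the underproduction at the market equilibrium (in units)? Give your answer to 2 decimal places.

0.66 units

Market equilibrium (private): 2.65 + 2.08x = 198.77 - 1.25x → x_m = 58.8949.
Social marginal benefit = demand + MEB = 200.98 - 1.25x.
Set SMB = MC: 200.98 - 1.25x = 2.65 + 2.08x → x* = 59.5586.
Gap = |58.8949 − 59.5586| = 0.6637.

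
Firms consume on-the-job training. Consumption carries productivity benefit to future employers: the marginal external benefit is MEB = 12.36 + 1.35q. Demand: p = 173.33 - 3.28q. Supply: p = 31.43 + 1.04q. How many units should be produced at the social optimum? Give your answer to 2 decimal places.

Social marginal benefit = demand + MEB = 185.69 - 1.93q.
Set SMB = MC: 185.69 - 1.93q = 31.43 + 1.04q → q* = 51.9394.

q* = 51.94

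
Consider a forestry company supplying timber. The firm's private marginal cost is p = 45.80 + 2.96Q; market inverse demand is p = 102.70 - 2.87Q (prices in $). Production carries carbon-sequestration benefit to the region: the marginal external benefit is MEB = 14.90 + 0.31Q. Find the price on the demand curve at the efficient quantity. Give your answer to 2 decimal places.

P = $65.37

Social marginal cost = private MC − MEB = 30.90 + 2.65Q.
Set SMC = demand: 30.90 + 2.65Q = 102.70 - 2.87Q → Q* = 13.0072.
Consumer price on the demand curve at Q*: 102.70 − 2.87×13.0072 = 65.3693.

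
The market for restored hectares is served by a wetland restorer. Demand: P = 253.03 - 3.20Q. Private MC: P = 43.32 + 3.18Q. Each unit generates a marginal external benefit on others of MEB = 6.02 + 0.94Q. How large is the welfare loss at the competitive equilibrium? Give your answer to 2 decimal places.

Market equilibrium (private): 43.32 + 3.18Q = 253.03 - 3.20Q → Q_m = 32.8699.
Social marginal cost = private MC − MEB = 37.30 + 2.24Q.
Set SMC = demand: 37.30 + 2.24Q = 253.03 - 3.20Q → Q* = 39.6563.
The loss is the area between SMC and demand from Q* to Q_m; with linear curves that's a triangle of height MEB(Q_m).
DWL = ½ × 6.7864 × 36.9177 = 125.2691.

DWL = 125.27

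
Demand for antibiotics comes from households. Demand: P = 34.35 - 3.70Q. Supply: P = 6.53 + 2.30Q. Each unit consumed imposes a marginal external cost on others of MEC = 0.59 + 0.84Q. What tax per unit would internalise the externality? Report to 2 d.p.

Social marginal benefit = demand − MEC = 33.76 - 4.54Q.
Set SMB = MC: 33.76 - 4.54Q = 6.53 + 2.30Q → Q* = 3.9810.
The Pigouvian tax equals MEC at Q*: 0.59 + 0.84×3.9810 = 3.9340.

tax = 3.93 per unit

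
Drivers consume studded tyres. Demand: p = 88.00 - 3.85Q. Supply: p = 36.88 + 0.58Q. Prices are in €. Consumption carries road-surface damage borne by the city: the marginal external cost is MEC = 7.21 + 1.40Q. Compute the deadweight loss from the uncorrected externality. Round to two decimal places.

DWL = €46.82

Market equilibrium (private): 36.88 + 0.58Q = 88.00 - 3.85Q → Q_m = 11.5395.
Social marginal benefit = demand − MEC = 80.79 - 5.25Q.
Set SMB = MC: 80.79 - 5.25Q = 36.88 + 0.58Q → Q* = 7.5317.
Height of the DWL triangle at Q_m is MC(Q_m) − SMB(Q_m) = MEC(Q_m) = 23.3653.
DWL = ½ × 4.0078 × 23.3653 = 46.8217.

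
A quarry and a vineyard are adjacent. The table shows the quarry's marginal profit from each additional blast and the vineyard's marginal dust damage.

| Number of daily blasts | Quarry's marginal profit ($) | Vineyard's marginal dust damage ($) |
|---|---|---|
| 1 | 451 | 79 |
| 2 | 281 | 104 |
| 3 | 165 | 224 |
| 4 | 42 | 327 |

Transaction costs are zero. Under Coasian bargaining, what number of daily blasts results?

2

Bargaining reaches the level where marginal profit last exceeds marginal dust damage.
That holds through level 2 (281 ≥ 104) but not at 3 (165 < 224).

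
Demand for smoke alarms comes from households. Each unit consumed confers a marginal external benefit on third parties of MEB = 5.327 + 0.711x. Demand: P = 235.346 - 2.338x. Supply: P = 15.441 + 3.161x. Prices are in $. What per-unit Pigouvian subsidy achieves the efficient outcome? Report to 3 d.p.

Social marginal benefit = demand + MEB = 240.673 - 1.627x.
Set SMB = MC: 240.673 - 1.627x = 15.441 + 3.161x → x* = 47.0409.
The Pigouvian subsidy equals MEB at x*: 5.327 + 0.711×47.0409 = 38.7731.

subsidy = $38.773 per unit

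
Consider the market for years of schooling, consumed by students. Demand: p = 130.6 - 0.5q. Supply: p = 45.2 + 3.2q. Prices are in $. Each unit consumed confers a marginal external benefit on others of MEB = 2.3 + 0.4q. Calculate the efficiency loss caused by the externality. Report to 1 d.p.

DWL = $20.2

Market equilibrium (private): 45.2 + 3.2q = 130.6 - 0.5q → q_m = 23.0811.
Social marginal benefit = demand + MEB = 132.9 - 0.1q.
Set SMB = MC: 132.9 - 0.1q = 45.2 + 3.2q → q* = 26.5758.
The loss is the area between SMB and MC from q* to q_m; with linear curves that's a triangle of height MEB(q_m).
DWL = ½ × 3.4947 × 11.5324 = 20.1511.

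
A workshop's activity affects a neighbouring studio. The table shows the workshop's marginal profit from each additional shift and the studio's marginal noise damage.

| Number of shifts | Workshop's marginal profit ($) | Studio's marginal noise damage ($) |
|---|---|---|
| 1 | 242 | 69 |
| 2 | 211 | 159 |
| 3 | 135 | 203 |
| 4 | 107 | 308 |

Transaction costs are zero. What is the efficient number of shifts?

2

Bargaining reaches the level where marginal profit last exceeds marginal noise damage.
That holds through level 2 (211 ≥ 159) but not at 3 (135 < 203).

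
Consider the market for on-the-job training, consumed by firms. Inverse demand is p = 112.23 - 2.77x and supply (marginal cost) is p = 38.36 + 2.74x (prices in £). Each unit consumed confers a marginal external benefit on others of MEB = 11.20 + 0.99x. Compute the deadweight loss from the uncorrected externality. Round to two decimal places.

Market equilibrium (private): 38.36 + 2.74x = 112.23 - 2.77x → x_m = 13.4065.
Social marginal benefit = demand + MEB = 123.43 - 1.78x.
Set SMB = MC: 123.43 - 1.78x = 38.36 + 2.74x → x* = 18.8208.
Height of the DWL triangle at x_m is SMB(x_m) − MC(x_m) = MEB(x_m) = 24.4725.
DWL = ½ × 5.4143 × 24.4725 = 66.2507.

DWL = £66.25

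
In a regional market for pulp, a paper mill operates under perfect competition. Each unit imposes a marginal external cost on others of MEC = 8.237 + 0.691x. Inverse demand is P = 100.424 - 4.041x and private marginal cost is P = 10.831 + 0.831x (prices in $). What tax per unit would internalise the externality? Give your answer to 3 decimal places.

tax = $18.343 per unit

Social marginal cost = private MC + MEC = 19.068 + 1.522x.
Set SMC = demand: 19.068 + 1.522x = 100.424 - 4.041x → x* = 14.6245.
The Pigouvian tax equals MEC at x*: 8.237 + 0.691×14.6245 = 18.3425.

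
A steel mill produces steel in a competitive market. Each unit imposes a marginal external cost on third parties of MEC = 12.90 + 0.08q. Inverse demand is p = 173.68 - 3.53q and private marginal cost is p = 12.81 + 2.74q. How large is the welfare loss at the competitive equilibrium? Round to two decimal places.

Market equilibrium (private): 12.81 + 2.74q = 173.68 - 3.53q → q_m = 25.6571.
Social marginal cost = private MC + MEC = 25.71 + 2.82q.
Set SMC = demand: 25.71 + 2.82q = 173.68 - 3.53q → q* = 23.3024.
The welfare-loss triangle has base |q_m − q*| and height MEC(q_m) (the vertical gap between SMC and demand is zero at q* and MEC at q_m).
DWL = ½ × 2.3547 × 14.9526 = 17.6044.

DWL = 17.60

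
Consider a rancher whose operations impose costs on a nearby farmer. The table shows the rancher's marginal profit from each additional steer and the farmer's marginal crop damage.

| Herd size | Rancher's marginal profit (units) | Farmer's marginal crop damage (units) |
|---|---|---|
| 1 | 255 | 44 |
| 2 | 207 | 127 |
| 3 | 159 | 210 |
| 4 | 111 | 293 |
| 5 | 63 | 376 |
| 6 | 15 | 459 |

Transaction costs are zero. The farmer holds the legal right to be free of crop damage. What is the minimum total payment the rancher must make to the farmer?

171

Efficient level: marginal profit ≥ marginal crop damage through level 2, so k* = 2.
With the farmer holding the right, the rancher must at least compensate total damage at k*: 44 + 127 = 171.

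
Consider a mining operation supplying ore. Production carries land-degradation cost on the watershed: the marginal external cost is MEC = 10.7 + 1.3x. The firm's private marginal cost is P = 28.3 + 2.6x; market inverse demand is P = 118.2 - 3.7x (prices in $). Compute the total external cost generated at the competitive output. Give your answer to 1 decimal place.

Market equilibrium (private): 28.3 + 2.6x = 118.2 - 3.7x → x_m = 14.2698.
Total external cost = ∫₀^{x_m} (10.7 + 1.3x) dx = 10.7×14.2698 + ½×1.3×14.2698² = 285.0445.

$285.0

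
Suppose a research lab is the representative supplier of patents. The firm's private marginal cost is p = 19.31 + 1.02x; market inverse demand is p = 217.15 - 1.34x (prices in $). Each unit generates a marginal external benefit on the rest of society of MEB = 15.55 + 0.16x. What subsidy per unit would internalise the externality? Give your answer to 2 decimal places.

subsidy = $31.07 per unit

Social marginal cost = private MC − MEB = 3.76 + 0.86x.
Set SMC = demand: 3.76 + 0.86x = 217.15 - 1.34x → x* = 96.9955.
The Pigouvian subsidy equals MEB at x*: 15.55 + 0.16×96.9955 = 31.0693.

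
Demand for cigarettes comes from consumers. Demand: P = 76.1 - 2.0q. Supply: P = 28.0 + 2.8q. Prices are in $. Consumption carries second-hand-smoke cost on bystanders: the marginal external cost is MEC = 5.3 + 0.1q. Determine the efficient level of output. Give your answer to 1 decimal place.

q* = 8.7

Social marginal benefit = demand − MEC = 70.8 - 2.1q.
Set SMB = MC: 70.8 - 2.1q = 28.0 + 2.8q → q* = 8.7347.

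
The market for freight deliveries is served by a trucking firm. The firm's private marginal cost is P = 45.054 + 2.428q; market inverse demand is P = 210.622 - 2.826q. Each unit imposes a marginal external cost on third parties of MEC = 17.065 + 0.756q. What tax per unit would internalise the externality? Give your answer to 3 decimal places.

tax = 35.745 per unit

Social marginal cost = private MC + MEC = 62.119 + 3.184q.
Set SMC = demand: 62.119 + 3.184q = 210.622 - 2.826q → q* = 24.7093.
The Pigouvian tax equals MEC at q*: 17.065 + 0.756×24.7093 = 35.7452.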